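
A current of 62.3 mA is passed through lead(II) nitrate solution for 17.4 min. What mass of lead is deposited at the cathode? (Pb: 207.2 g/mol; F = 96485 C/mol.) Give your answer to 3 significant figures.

Charge passed = 0.0623 × 1044 = 65.04 C
n(e⁻) = Q/F = 65.04/96485 = 6.741×10^-4 mol
Pb²⁺ + 2e⁻ → Pb, so n(Pb) = 6.741×10^-4 / 2 = 3.371×10^-4 mol
m = 3.371×10^-4 × 207.2 = 0.0698 g

0.0698 g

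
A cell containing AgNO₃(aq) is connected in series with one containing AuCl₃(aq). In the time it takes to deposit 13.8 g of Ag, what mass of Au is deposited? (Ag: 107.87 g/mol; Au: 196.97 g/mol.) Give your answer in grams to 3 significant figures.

n(Ag) = 13.8 / 107.87 = 0.1279 mol
Ag⁺ + e⁻ → Ag, so n(e⁻) = 0.1279 mol
Since the cells are in series, n(e⁻) in the Au cell is also 0.1279 mol.
Au³⁺ + 3e⁻ → Au, so n(Au) = 0.1279 / 3 = 0.04263 mol
m(Au) = 0.04263 × 196.97 = 8.40 g

8.40 g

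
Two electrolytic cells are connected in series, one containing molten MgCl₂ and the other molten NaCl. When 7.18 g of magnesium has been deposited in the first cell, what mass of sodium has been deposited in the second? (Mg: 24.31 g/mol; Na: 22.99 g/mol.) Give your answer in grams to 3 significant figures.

13.6 g

n(Mg) = 7.18 / 24.31 = 0.2954 mol
Mg²⁺ + 2e⁻ → Mg, so n(e⁻) = 2 × 0.2954 = 0.5908 mol
The cells are in series, so the same charge (and hence the same n(e⁻) = 0.5908 mol) passes through both.
Na⁺ + e⁻ → Na, so n(Na) = 0.5908 mol
m(Na) = 0.5908 × 22.99 = 13.6 g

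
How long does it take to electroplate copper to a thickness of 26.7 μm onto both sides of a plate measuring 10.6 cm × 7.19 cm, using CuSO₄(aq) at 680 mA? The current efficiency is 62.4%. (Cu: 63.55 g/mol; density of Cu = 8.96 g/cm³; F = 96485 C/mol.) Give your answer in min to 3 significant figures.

Plated area = 2 × 10.6 × 7.19 = 152.4 cm²
Volume = 152.4 × 26.7×10⁻⁴ cm = 0.4069 cm³
m(Cu) = 0.4069 × 8.96 = 3.646 g
n(Cu) = 3.646 / 63.55 = 0.05737 mol; n(e⁻) = 2 × 0.05737 = 0.1147 mol
Q = 0.1147 × 96485 / 0.624 = 17740 C
t = 17740 / 0.680 = 26090 s = 435 min

435 min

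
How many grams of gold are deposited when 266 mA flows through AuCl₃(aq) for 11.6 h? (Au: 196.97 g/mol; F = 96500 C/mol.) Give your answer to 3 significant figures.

7.56 g

Charge passed = 0.266 × 41760 = 11110 C
n(e⁻) = 11110 / 96500 = 0.1151 mol
Au³⁺ + 3e⁻ → Au, so n(Au) = 0.1151 / 3 = 0.03837 mol
m = 0.03837 × 196.97 = 7.56 g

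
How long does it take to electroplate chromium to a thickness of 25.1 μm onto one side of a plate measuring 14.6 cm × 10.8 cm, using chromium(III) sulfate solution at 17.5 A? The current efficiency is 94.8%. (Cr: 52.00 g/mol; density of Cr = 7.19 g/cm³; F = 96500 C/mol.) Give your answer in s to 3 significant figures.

955 s

Plated area = 14.6 × 10.8 = 157.7 cm²
Volume = 157.7 × 25.1×10⁻⁴ cm = 0.3958 cm³
m(Cr) = 0.3958 × 7.19 = 2.846 g
n(Cr) = 2.846 / 52.00 = 0.05473 mol; n(e⁻) = 3 × 0.05473 = 0.1642 mol
Q = 0.1642 × 96500 / 0.948 = 16710 C
t = 16710 / 17.5 = 954.9 s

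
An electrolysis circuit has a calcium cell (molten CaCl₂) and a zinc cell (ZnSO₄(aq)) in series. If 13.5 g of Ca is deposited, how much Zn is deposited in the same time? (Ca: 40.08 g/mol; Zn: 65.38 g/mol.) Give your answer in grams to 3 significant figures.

22.0 g

n(Ca) = 13.5 / 40.08 = 0.3368 mol
Ca²⁺ + 2e⁻ → Ca, so n(e⁻) = 2 × 0.3368 = 0.6736 mol
The cells are in series, so the same charge (and hence the same n(e⁻) = 0.6736 mol) passes through both.
Zn²⁺ + 2e⁻ → Zn, so n(Zn) = 0.6736 / 2 = 0.3368 mol
m(Zn) = 0.3368 × 65.38 = 22.0 g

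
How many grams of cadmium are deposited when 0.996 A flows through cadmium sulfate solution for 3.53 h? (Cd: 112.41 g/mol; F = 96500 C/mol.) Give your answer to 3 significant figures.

7.37 g

Charge passed = 0.996 × 12708 = 12660 C
n(e⁻) = 12660 / 96500 = 0.1312 mol
Cd²⁺ + 2e⁻ → Cd, so n(Cd) = 0.1312 / 2 = 0.06560 mol
m = 0.06560 × 112.41 = 7.37 g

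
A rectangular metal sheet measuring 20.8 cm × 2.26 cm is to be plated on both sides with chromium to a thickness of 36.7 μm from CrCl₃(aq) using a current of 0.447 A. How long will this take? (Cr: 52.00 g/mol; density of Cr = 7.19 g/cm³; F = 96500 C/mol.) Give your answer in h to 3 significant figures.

8.58 h

Plated area = 2 × 20.8 × 2.26 = 94.02 cm²
Volume = 94.02 × 36.7×10⁻⁴ cm = 0.3451 cm³
m(Cr) = 0.3451 × 7.19 = 2.481 g
n(Cr) = 2.481 / 52.00 = 0.04771 mol; n(e⁻) = 3 × 0.04771 = 0.1431 mol
Q = 0.1431 × 96500 = 13810 C
t = 13810 / 0.447 = 30890 s = 8.58 h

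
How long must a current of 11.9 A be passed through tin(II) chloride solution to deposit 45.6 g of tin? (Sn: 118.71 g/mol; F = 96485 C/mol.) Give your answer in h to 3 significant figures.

1.73 h

n(Sn) = 45.6 / 118.71 = 0.3841 mol
Sn²⁺ + 2e⁻ → Sn, so n(e⁻) = 2 × 0.3841 = 0.7682 mol
Q = 0.7682 × 96485 = 74120 C
t = Q / I = 74120 / 11.9 = 6229 s = 1.73 h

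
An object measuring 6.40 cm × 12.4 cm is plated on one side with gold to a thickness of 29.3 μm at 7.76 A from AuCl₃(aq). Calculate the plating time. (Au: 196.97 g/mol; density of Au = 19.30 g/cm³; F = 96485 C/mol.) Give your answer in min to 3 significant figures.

14.2 min

Plated area = 6.40 × 12.4 = 79.36 cm²
Volume = 79.36 × 29.3×10⁻⁴ cm = 0.2325 cm³
m(Au) = 0.2325 × 19.30 = 4.487 g
n(Au) = 4.487 / 196.97 = 0.02278 mol; n(e⁻) = 3 × 0.02278 = 0.06834 mol
Q = 0.06834 × 96485 = 6594 C
t = 6594 / 7.76 = 849.7 s = 14.2 min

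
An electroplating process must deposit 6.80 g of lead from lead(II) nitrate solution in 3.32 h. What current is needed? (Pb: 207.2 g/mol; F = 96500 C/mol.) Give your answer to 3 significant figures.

0.530 A

n(Pb) = 6.80 / 207.2 = 0.03282 mol
Pb²⁺ + 2e⁻ → Pb, so n(e⁻) = 2 × 0.03282 = 0.06564 mol
Q = 0.06564 × 96500 = 6334 C
I = Q / t = 6334 / 11952 s = 0.530 A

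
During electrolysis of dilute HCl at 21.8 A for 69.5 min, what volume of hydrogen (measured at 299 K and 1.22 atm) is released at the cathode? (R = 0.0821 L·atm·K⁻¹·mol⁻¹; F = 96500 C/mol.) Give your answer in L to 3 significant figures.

Q = 21.8 A × 4170 s = 90910 C
Moles of electrons = 90910 / 96500 = 0.9421 mol
2H⁺ + 2e⁻ → H₂, so n(H₂) = 0.9421 / 2 = 0.4711 mol
V = nRT/P = 0.4711 × 0.0821 × 299 / 1.22 = 9.479 L

9.48 L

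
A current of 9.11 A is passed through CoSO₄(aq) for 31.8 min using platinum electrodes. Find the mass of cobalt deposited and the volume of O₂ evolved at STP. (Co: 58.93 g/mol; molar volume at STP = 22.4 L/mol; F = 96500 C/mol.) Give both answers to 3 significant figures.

5.31 g Co; 1.01 L O₂

Q = 9.11 × 1908 = 17380 C; n(e⁻) = 17380 / 96500 = 0.1801 mol
Cathode: Co²⁺ + 2e⁻ → Co → n(Co) = 0.1801/2 = 0.09005 mol → 5.31 g
Anode: 2H₂O → O₂ + 4H⁺ + 4e⁻ → n(O₂) = 0.1801/4 = 0.04503 mol → 1.01 L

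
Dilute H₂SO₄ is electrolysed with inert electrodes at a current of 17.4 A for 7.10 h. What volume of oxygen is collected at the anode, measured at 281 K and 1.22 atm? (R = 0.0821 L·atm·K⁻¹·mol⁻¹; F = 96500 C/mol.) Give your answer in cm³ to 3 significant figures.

21800 cm³

Q = It = 17.4 × 25560 = 4.447×10^5 C
n(e⁻) = Q/F = 4.447×10^5/96500 = 4.608 mol
2H₂O → O₂ + 4H⁺ + 4e⁻, so n(O₂) = 4.608 / 4 = 1.152 mol
V = nRT/P = 1.152 × 0.0821 × 281 / 1.22 = 21.78 L
= 21800 cm³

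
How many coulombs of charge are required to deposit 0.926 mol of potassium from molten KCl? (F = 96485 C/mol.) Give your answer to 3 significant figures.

89300 C

K⁺ + e⁻ → K, so n(e⁻) = 1 × 0.926 = 0.9260 mol
Q = 0.9260 × 96485 = 89350 C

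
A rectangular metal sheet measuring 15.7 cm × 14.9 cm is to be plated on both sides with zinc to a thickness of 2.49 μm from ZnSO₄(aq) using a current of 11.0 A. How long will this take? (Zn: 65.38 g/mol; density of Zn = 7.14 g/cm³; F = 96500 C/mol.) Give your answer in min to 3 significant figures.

3.72 min

Plated area = 2 × 15.7 × 14.9 = 467.9 cm²
Volume = 467.9 × 2.49×10⁻⁴ cm = 0.1165 cm³
m(Zn) = 0.1165 × 7.14 = 0.8318 g
n(Zn) = 0.8318 / 65.38 = 0.01272 mol; n(e⁻) = 2 × 0.01272 = 0.02544 mol
Q = 0.02544 × 96500 = 2455 C
t = 2455 / 11.0 = 223.2 s = 3.72 min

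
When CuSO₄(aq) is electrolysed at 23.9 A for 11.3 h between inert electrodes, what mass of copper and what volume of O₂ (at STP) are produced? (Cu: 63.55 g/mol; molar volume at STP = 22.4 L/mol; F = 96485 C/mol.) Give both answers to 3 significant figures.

Q = 23.9 × 40680 = 9.723×10^5 C; n(e⁻) = 9.723×10^5 / 96485 = 10.08 mol
Cathode: Cu²⁺ + 2e⁻ → Cu → n(Cu) = 10.08/2 = 5.040 mol → 320 g
Anode: 2H₂O → O₂ + 4H⁺ + 4e⁻ → n(O₂) = 10.08/4 = 2.520 mol → 56.4 L

320 g Cu; 56.4 L O₂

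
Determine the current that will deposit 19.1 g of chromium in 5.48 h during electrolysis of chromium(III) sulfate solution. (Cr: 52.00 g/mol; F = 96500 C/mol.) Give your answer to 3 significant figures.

5.39 A

n(Cr) = 19.1 / 52.00 = 0.3673 mol
Cr³⁺ + 3e⁻ → Cr, so n(e⁻) = 3 × 0.3673 = 1.102 mol
Q = 1.102 × 96500 = 1.063×10^5 C
I = Q / t = 1.063×10^5 / 19728 s = 5.39 A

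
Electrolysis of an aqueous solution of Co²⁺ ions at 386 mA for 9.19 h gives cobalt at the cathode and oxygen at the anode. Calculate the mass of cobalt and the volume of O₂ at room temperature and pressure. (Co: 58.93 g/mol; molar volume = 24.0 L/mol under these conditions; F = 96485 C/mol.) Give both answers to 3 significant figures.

3.90 g Co; 0.794 L O₂

Q = 0.386 × 33084 = 12770 C; n(e⁻) = 12770 / 96485 = 0.1324 mol
Cathode: Co²⁺ + 2e⁻ → Co → n(Co) = 0.1324/2 = 0.06620 mol → 3.90 g
Anode: 2H₂O → O₂ + 4H⁺ + 4e⁻ → n(O₂) = 0.1324/4 = 0.03310 mol → 0.794 L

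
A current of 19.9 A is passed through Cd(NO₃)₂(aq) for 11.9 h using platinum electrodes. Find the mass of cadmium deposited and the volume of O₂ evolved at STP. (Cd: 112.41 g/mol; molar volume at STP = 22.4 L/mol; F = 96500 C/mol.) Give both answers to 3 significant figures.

Q = 19.9 × 42840 = 8.525×10^5 C; n(e⁻) = 8.525×10^5 / 96500 = 8.834 mol
Cathode: Cd²⁺ + 2e⁻ → Cd → n(Cd) = 8.834/2 = 4.417 mol → 497 g
Anode: 2H₂O → O₂ + 4H⁺ + 4e⁻ → n(O₂) = 8.834/4 = 2.209 mol → 49.5 L

497 g Cd; 49.5 L O₂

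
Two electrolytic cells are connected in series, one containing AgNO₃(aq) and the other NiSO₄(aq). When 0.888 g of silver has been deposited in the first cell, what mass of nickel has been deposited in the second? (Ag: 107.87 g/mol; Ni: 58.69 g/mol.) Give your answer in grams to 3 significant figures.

n(Ag) = 0.888 / 107.87 = 0.008232 mol
Ag⁺ + e⁻ → Ag, so n(e⁻) = 0.008232 mol
Since the cells are in series, n(e⁻) in the Ni cell is also 0.008232 mol.
Ni²⁺ + 2e⁻ → Ni, so n(Ni) = 0.008232 / 2 = 0.004116 mol
m(Ni) = 0.004116 × 58.69 = 0.242 g

0.242 g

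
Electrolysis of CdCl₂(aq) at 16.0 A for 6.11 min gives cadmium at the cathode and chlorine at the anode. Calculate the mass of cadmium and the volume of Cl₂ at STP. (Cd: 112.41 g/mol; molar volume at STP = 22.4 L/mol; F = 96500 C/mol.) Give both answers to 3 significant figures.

Q = 16.0 × 366.6 = 5866 C; n(e⁻) = 5866 / 96500 = 0.06079 mol
Cathode: Cd²⁺ + 2e⁻ → Cd → n(Cd) = 0.06079/2 = 0.03040 mol → 3.42 g
Anode: 2Cl⁻ → Cl₂ + 2e⁻ → n(Cl₂) = 0.06079/2 = 0.03040 mol → 0.681 L

3.42 g Cd; 0.681 L Cl₂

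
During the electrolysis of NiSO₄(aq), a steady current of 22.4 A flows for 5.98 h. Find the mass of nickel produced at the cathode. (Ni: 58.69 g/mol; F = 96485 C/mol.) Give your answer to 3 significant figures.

Charge passed = 22.4 × 21528 = 4.822×10^5 C
n(e⁻) = 4.822×10^5 / 96485 = 4.998 mol
Ni²⁺ + 2e⁻ → Ni, so n(Ni) = 4.998 / 2 = 2.499 mol
m = 2.499 × 58.69 = 147 g

147 g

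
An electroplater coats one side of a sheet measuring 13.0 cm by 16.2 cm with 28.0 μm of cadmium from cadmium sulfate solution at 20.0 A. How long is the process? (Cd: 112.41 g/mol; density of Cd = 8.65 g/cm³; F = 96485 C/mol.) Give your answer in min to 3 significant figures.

Plated area = 13.0 × 16.2 = 210.6 cm²
Volume = 210.6 × 28.0×10⁻⁴ cm = 0.5897 cm³
m(Cd) = 0.5897 × 8.65 = 5.101 g
n(Cd) = 5.101 / 112.41 = 0.04538 mol; n(e⁻) = 2 × 0.04538 = 0.09076 mol
Q = 0.09076 × 96485 = 8757 C
t = 8757 / 20.0 = 437.9 s = 7.30 min

7.30 min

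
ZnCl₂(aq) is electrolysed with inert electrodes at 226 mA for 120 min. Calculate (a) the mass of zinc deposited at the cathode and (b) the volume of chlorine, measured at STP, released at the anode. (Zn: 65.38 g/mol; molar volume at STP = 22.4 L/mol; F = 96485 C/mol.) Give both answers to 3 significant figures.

0.551 g Zn; 0.189 L Cl₂

Q = 0.226 × 7200 = 1627 C; n(e⁻) = 1627 / 96485 = 0.01686 mol
Cathode: Zn²⁺ + 2e⁻ → Zn → n(Zn) = 0.01686/2 = 0.008430 mol → 0.551 g
Anode: 2Cl⁻ → Cl₂ + 2e⁻ → n(Cl₂) = 0.01686/2 = 0.008430 mol → 0.189 L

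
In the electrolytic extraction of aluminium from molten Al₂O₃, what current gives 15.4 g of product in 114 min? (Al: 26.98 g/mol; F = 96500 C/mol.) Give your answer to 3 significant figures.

24.2 A

n(Al) = 15.4 / 26.98 = 0.5708 mol
Al³⁺ + 3e⁻ → Al, so n(e⁻) = 3 × 0.5708 = 1.712 mol
Q = 1.712 × 96500 = 1.652×10^5 C
I = Q / t = 1.652×10^5 / 6840 s = 24.2 A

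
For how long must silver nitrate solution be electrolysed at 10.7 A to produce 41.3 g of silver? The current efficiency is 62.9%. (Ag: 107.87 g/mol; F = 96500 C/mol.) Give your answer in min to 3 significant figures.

n(Ag) = 41.3 / 107.87 = 0.3829 mol
Ag⁺ + e⁻ → Ag, so n(e⁻) = 0.3829 mol
Q = 0.3829 × 96500 / 0.629 = 58740 C
t = Q / I = 58740 / 10.7 = 5490 s = 91.5 min

91.5 min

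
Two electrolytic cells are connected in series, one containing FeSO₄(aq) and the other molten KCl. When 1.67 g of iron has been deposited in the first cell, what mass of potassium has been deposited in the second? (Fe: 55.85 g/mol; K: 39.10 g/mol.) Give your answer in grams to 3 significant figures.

2.34 g

n(Fe) = 1.67 / 55.85 = 0.02990 mol
Fe²⁺ + 2e⁻ → Fe, so n(e⁻) = 2 × 0.02990 = 0.05980 mol
The cells are in series, so the same charge (and hence the same n(e⁻) = 0.05980 mol) passes through both.
K⁺ + e⁻ → K, so n(K) = 0.05980 mol
m(K) = 0.05980 × 39.10 = 2.34 g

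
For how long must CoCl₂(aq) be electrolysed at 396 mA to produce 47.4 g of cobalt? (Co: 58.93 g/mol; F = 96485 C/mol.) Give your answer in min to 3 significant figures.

n(Co) = 47.4 / 58.93 = 0.8043 mol
Co²⁺ + 2e⁻ → Co, so n(e⁻) = 2 × 0.8043 = 1.609 mol
Q = 1.609 × 96485 = 1.552×10^5 C
t = Q / I = 1.552×10^5 / 0.396 = 3.919×10^5 s = 6530 min

6530 min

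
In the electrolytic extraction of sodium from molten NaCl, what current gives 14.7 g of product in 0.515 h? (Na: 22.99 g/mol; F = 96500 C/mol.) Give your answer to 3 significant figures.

n(Na) = 14.7 / 22.99 = 0.6394 mol
Na⁺ + e⁻ → Na, so n(e⁻) = 0.6394 mol
Q = 0.6394 × 96500 = 61700 C
I = Q / t = 61700 / 1854 s = 33.3 A

33.3 A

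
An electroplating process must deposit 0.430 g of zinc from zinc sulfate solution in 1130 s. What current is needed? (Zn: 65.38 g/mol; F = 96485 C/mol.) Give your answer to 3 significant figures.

1.12 A

n(Zn) = 0.430 / 65.38 = 0.006577 mol
Zn²⁺ + 2e⁻ → Zn, so n(e⁻) = 2 × 0.006577 = 0.01315 mol
Q = 0.01315 × 96485 = 1269 C
I = Q / t = 1269 / 1130 s = 1.12 A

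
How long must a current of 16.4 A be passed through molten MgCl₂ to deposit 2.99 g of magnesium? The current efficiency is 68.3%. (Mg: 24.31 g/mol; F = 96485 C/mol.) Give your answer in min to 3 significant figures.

n(Mg) = 2.99 / 24.31 = 0.1230 mol
Mg²⁺ + 2e⁻ → Mg, so n(e⁻) = 2 × 0.1230 = 0.2460 mol
Q = 0.2460 × 96485 / 0.683 = 34750 C
t = Q / I = 34750 / 16.4 = 2119 s = 35.3 min

35.3 min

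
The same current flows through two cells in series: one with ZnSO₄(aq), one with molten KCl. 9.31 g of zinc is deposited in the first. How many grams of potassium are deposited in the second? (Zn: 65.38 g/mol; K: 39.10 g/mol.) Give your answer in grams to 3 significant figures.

11.1 g

n(Zn) = 9.31 / 65.38 = 0.1424 mol
Zn²⁺ + 2e⁻ → Zn, so n(e⁻) = 2 × 0.1424 = 0.2848 mol
Since the cells are in series, n(e⁻) in the K cell is also 0.2848 mol.
K⁺ + e⁻ → K, so n(K) = 0.2848 mol
m(K) = 0.2848 × 39.10 = 11.1 g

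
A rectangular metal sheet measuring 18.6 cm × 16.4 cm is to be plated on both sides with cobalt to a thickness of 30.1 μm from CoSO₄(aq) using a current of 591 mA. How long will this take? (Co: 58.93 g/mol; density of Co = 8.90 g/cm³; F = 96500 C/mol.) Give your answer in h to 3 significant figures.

25.2 h

Plated area = 2 × 18.6 × 16.4 = 610.1 cm²
Volume = 610.1 × 30.1×10⁻⁴ cm = 1.836 cm³
m(Co) = 1.836 × 8.90 = 16.34 g
n(Co) = 16.34 / 58.93 = 0.2773 mol; n(e⁻) = 2 × 0.2773 = 0.5546 mol
Q = 0.5546 × 96500 = 53520 C
t = 53520 / 0.591 = 90560 s = 25.2 h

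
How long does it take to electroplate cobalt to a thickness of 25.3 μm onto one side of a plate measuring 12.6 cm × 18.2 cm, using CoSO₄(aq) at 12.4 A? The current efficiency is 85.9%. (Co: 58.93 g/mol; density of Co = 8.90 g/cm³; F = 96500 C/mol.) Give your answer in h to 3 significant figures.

Plated area = 12.6 × 18.2 = 229.3 cm²
Volume = 229.3 × 25.3×10⁻⁴ cm = 0.5801 cm³
m(Co) = 0.5801 × 8.90 = 5.163 g
n(Co) = 5.163 / 58.93 = 0.08761 mol; n(e⁻) = 2 × 0.08761 = 0.1752 mol
Q = 0.1752 × 96500 / 0.859 = 19680 C
t = 19680 / 12.4 = 1587 s = 0.441 h

0.441 h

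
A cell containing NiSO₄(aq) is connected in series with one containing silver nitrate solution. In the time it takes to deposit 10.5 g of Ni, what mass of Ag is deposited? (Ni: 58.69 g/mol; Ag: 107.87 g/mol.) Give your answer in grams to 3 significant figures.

n(Ni) = 10.5 / 58.69 = 0.1789 mol
Ni²⁺ + 2e⁻ → Ni, so n(e⁻) = 2 × 0.1789 = 0.3578 mol
Since the cells are in series, n(e⁻) in the Ag cell is also 0.3578 mol.
Ag⁺ + e⁻ → Ag, so n(Ag) = 0.3578 mol
m(Ag) = 0.3578 × 107.87 = 38.6 g

38.6 g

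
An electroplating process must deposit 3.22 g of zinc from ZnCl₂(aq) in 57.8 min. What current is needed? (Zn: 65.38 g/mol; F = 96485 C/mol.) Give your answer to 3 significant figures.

n(Zn) = 3.22 / 65.38 = 0.04925 mol
Zn²⁺ + 2e⁻ → Zn, so n(e⁻) = 2 × 0.04925 = 0.09850 mol
Q = 0.09850 × 96485 = 9504 C
I = Q / t = 9504 / 3468 s = 2.74 A

2.74 A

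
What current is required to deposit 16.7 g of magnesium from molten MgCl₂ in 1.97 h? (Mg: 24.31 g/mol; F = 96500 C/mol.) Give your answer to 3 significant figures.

n(Mg) = 16.7 / 24.31 = 0.6870 mol
Mg²⁺ + 2e⁻ → Mg, so n(e⁻) = 2 × 0.6870 = 1.374 mol
Q = 1.374 × 96500 = 1.326×10^5 C
I = Q / t = 1.326×10^5 / 7092 s = 18.7 A

18.7 A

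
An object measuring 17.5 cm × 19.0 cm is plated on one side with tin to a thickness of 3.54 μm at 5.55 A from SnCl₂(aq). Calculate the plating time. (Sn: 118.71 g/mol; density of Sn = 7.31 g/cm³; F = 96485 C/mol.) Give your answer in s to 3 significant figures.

Plated area = 17.5 × 19.0 = 332.5 cm²
Volume = 332.5 × 3.54×10⁻⁴ cm = 0.1177 cm³
m(Sn) = 0.1177 × 7.31 = 0.8604 g
n(Sn) = 0.8604 / 118.71 = 0.007248 mol; n(e⁻) = 2 × 0.007248 = 0.01450 mol
Q = 0.01450 × 96485 = 1399 C
t = 1399 / 5.55 = 252.1 s

252 s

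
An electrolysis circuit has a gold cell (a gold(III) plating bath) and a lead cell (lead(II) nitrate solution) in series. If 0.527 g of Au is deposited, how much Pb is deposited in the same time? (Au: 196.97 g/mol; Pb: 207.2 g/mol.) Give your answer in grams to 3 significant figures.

n(Au) = 0.527 / 196.97 = 0.002676 mol
Au³⁺ + 3e⁻ → Au, so n(e⁻) = 3 × 0.002676 = 0.008028 mol
The cells are in series, so the same charge (and hence the same n(e⁻) = 0.008028 mol) passes through both.
Pb²⁺ + 2e⁻ → Pb, so n(Pb) = 0.008028 / 2 = 0.004014 mol
m(Pb) = 0.004014 × 207.2 = 0.832 g

0.832 g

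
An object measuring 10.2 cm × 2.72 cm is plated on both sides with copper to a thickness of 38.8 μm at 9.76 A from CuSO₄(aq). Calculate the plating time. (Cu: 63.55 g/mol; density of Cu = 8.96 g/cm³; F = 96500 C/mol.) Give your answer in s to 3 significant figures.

Plated area = 2 × 10.2 × 2.72 = 55.49 cm²
Volume = 55.49 × 38.8×10⁻⁴ cm = 0.2153 cm³
m(Cu) = 0.2153 × 8.96 = 1.929 g
n(Cu) = 1.929 / 63.55 = 0.03035 mol; n(e⁻) = 2 × 0.03035 = 0.06070 mol
Q = 0.06070 × 96500 = 5858 C
t = 5858 / 9.76 = 600.2 s

600 s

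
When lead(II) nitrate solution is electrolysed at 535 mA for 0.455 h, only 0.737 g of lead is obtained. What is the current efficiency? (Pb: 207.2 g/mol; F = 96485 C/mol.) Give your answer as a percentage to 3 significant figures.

Q = 0.535 × 1638 = 876.3 C
n(e⁻) = 876.3 / 96485 = 0.009082 mol
Pb²⁺ + 2e⁻ → Pb, so theoretical n(Pb) = 0.004541 mol → 0.9409 g
Efficiency = 0.737 / 0.9409 = 0.7833 = 78.3%

78.3%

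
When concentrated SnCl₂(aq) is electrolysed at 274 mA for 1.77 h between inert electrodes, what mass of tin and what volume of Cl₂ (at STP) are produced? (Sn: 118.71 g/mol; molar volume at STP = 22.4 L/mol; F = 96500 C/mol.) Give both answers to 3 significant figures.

1.07 g Sn; 0.203 L Cl₂

Q = 0.274 × 6372 = 1746 C; n(e⁻) = 1746 / 96500 = 0.01809 mol
Cathode: Sn²⁺ + 2e⁻ → Sn → n(Sn) = 0.01809/2 = 0.009045 mol → 1.07 g
Anode: 2Cl⁻ → Cl₂ + 2e⁻ → n(Cl₂) = 0.01809/2 = 0.009045 mol → 0.203 L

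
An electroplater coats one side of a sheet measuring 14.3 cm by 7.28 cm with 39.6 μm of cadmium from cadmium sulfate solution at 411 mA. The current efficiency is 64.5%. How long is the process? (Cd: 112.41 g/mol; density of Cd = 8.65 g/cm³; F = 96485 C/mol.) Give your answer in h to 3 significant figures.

6.41 h

Plated area = 14.3 × 7.28 = 104.1 cm²
Volume = 104.1 × 39.6×10⁻⁴ cm = 0.4122 cm³
m(Cd) = 0.4122 × 8.65 = 3.566 g
n(Cd) = 3.566 / 112.41 = 0.03172 mol; n(e⁻) = 2 × 0.03172 = 0.06344 mol
Q = 0.06344 × 96485 / 0.645 = 9490 C
t = 9490 / 0.411 = 23090 s = 6.41 h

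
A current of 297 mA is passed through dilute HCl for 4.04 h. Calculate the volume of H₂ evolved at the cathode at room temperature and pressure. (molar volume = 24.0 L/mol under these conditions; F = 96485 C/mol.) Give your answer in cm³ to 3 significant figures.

537 cm³

Q = 0.297 A × 14544 s = 4320 C
n(e⁻) = Q/F = 4320/96485 = 0.04477 mol
2H⁺ + 2e⁻ → H₂, so n(H₂) = 0.04477 / 2 = 0.02239 mol
V = 0.02239 × 24.0 = 0.5374 L
= 537 cm³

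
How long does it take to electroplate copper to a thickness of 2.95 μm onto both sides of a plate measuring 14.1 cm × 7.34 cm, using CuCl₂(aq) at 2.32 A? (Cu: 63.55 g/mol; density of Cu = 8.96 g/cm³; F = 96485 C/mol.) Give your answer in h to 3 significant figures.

0.199 h

Plated area = 2 × 14.1 × 7.34 = 207.0 cm²
Volume = 207.0 × 2.95×10⁻⁴ cm = 0.06107 cm³
m(Cu) = 0.06107 × 8.96 = 0.5472 g
n(Cu) = 0.5472 / 63.55 = 0.008611 mol; n(e⁻) = 2 × 0.008611 = 0.01722 mol
Q = 0.01722 × 96485 = 1661 C
t = 1661 / 2.32 = 715.9 s = 0.199 h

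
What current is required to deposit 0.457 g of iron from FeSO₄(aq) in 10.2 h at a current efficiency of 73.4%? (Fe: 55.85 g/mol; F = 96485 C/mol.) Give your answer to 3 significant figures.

0.0586 A

n(Fe) = 0.457 / 55.85 = 0.008183 mol
Fe²⁺ + 2e⁻ → Fe, so n(e⁻) = 2 × 0.008183 = 0.01637 mol
Q = 0.01637 × 96485 / 0.734 = 2152 C
I = Q / t = 2152 / 36720 s = 0.0586 A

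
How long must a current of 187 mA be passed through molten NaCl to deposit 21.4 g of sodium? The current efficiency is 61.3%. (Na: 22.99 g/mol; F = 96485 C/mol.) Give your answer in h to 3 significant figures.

n(Na) = 21.4 / 22.99 = 0.9308 mol
Na⁺ + e⁻ → Na, so n(e⁻) = 0.9308 mol
Q = 0.9308 × 96485 / 0.613 = 1.465×10^5 C
t = Q / I = 1.465×10^5 / 0.187 = 7.834×10^5 s = 218 h

218 h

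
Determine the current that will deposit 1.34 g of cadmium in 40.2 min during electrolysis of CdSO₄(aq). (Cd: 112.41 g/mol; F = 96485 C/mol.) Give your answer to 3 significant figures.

n(Cd) = 1.34 / 112.41 = 0.01192 mol
Cd²⁺ + 2e⁻ → Cd, so n(e⁻) = 2 × 0.01192 = 0.02384 mol
Q = 0.02384 × 96485 = 2300 C
I = Q / t = 2300 / 2412 s = 0.954 A

0.954 A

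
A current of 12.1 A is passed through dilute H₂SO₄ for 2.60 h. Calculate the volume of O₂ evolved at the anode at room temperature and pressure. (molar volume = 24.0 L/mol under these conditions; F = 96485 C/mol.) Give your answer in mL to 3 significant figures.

7040 mL

Q = It = 12.1 × 9360 = 1.133×10^5 C
n(e⁻) = 1.133×10^5 / 96485 = 1.174 mol
2H₂O → O₂ + 4H⁺ + 4e⁻, so n(O₂) = 1.174 / 4 = 0.2935 mol
V = 0.2935 × 24.0 = 7.044 L
= 7040 mL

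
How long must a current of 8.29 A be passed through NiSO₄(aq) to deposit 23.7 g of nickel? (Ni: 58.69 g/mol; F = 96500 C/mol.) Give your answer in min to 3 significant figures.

157 min

n(Ni) = 23.7 / 58.69 = 0.4038 mol
Ni²⁺ + 2e⁻ → Ni, so n(e⁻) = 2 × 0.4038 = 0.8076 mol
Q = 0.8076 × 96500 = 77930 C
t = Q / I = 77930 / 8.29 = 9400 s = 157 min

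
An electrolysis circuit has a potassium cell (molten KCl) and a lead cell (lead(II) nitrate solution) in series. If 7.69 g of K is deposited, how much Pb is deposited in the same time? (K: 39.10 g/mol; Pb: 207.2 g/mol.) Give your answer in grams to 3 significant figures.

n(K) = 7.69 / 39.10 = 0.1967 mol
K⁺ + e⁻ → K, so n(e⁻) = 0.1967 mol
Same current for the same time ⇒ same n(e⁻) = 0.1967 mol in both cells.
Pb²⁺ + 2e⁻ → Pb, so n(Pb) = 0.1967 / 2 = 0.09835 mol
m(Pb) = 0.09835 × 207.2 = 20.4 g

20.4 g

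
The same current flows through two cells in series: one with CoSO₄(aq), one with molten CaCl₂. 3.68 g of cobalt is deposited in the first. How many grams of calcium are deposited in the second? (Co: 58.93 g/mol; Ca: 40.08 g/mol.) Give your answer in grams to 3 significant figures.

n(Co) = 3.68 / 58.93 = 0.06245 mol
Co²⁺ + 2e⁻ → Co, so n(e⁻) = 2 × 0.06245 = 0.1249 mol
The cells are in series, so the same charge (and hence the same n(e⁻) = 0.1249 mol) passes through both.
Ca²⁺ + 2e⁻ → Ca, so n(Ca) = 0.1249 / 2 = 0.06245 mol
m(Ca) = 0.06245 × 40.08 = 2.50 g

2.50 g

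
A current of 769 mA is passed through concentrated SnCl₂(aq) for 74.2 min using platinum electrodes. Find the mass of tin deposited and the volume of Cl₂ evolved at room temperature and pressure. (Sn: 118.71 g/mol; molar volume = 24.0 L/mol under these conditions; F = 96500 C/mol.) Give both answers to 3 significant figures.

Q = 0.769 × 4452 = 3424 C; n(e⁻) = 3424 / 96500 = 0.03548 mol
Cathode: Sn²⁺ + 2e⁻ → Sn → n(Sn) = 0.03548/2 = 0.01774 mol → 2.11 g
Anode: 2Cl⁻ → Cl₂ + 2e⁻ → n(Cl₂) = 0.03548/2 = 0.01774 mol → 0.426 L

2.11 g Sn; 0.426 L Cl₂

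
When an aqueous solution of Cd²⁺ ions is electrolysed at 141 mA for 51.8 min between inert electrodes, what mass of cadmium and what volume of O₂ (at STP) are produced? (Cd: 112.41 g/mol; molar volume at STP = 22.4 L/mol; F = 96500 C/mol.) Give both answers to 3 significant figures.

Q = 0.141 × 3108 = 438.2 C; n(e⁻) = 438.2 / 96500 = 0.004541 mol
Cathode: Cd²⁺ + 2e⁻ → Cd → n(Cd) = 0.004541/2 = 0.002271 mol → 0.255 g
Anode: 2H₂O → O₂ + 4H⁺ + 4e⁻ → n(O₂) = 0.004541/4 = 0.001135 mol → 0.0254 L

0.255 g Cd; 0.0254 L O₂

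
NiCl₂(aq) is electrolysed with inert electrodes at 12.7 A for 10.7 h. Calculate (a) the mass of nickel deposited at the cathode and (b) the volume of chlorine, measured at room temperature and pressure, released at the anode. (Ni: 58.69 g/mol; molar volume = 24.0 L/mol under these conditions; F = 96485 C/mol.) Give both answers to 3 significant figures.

Q = 12.7 × 38520 = 4.892×10^5 C; n(e⁻) = 4.892×10^5 / 96485 = 5.070 mol
Cathode: Ni²⁺ + 2e⁻ → Ni → n(Ni) = 5.070/2 = 2.535 mol → 149 g
Anode: 2Cl⁻ → Cl₂ + 2e⁻ → n(Cl₂) = 5.070/2 = 2.535 mol → 60.8 L

149 g Ni; 60.8 L Cl₂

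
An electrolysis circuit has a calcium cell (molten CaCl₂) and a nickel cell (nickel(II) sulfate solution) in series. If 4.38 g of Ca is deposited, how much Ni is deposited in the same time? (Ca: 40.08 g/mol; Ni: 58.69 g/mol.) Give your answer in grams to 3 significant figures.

n(Ca) = 4.38 / 40.08 = 0.1093 mol
Ca²⁺ + 2e⁻ → Ca, so n(e⁻) = 2 × 0.1093 = 0.2186 mol
Same current for the same time ⇒ same n(e⁻) = 0.2186 mol in both cells.
Ni²⁺ + 2e⁻ → Ni, so n(Ni) = 0.2186 / 2 = 0.1093 mol
m(Ni) = 0.1093 × 58.69 = 6.41 g

6.41 g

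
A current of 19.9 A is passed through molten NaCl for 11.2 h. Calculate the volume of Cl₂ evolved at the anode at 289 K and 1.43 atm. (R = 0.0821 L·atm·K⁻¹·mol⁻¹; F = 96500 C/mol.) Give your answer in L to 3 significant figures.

Q = It = 19.9 × 40320 = 8.024×10^5 C
Moles of electrons = 8.024×10^5 / 96500 = 8.315 mol
2Cl⁻ → Cl₂ + 2e⁻, so n(Cl₂) = 8.315 / 2 = 4.158 mol
V = nRT/P = 4.158 × 0.0821 × 289 / 1.43 = 68.99 L

69.0 L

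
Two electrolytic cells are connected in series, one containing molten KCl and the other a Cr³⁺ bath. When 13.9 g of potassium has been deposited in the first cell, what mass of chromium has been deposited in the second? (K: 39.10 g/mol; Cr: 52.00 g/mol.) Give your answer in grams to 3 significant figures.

n(K) = 13.9 / 39.10 = 0.3555 mol
K⁺ + e⁻ → K, so n(e⁻) = 0.3555 mol
Same current for the same time ⇒ same n(e⁻) = 0.3555 mol in both cells.
Cr³⁺ + 3e⁻ → Cr, so n(Cr) = 0.3555 / 3 = 0.1185 mol
m(Cr) = 0.1185 × 52.00 = 6.16 g

6.16 g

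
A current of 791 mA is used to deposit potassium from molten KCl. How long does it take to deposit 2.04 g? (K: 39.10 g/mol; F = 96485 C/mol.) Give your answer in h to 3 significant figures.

n(K) = 2.04 / 39.10 = 0.05217 mol
K⁺ + e⁻ → K, so n(e⁻) = 0.05217 mol
Q = 0.05217 × 96485 = 5034 C
t = Q / I = 5034 / 0.791 = 6364 s = 1.77 h

1.77 h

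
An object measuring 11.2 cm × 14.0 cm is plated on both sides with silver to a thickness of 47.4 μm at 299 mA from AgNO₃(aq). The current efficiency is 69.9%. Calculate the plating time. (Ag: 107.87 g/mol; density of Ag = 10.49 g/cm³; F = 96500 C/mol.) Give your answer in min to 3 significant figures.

Plated area = 2 × 11.2 × 14.0 = 313.6 cm²
Volume = 313.6 × 47.4×10⁻⁴ cm = 1.486 cm³
m(Ag) = 1.486 × 10.49 = 15.59 g
n(Ag) = 15.59 / 107.87 = 0.1445 mol; n(e⁻) = 0.1445 mol
Q = 0.1445 × 96500 / 0.699 = 19950 C
t = 19950 / 0.299 = 66720 s = 1110 min

1110 min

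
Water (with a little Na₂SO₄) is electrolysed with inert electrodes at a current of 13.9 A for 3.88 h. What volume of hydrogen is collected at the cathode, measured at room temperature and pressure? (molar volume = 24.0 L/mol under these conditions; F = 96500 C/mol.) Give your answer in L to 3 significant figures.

Q = It = 13.9 × 13968 = 1.942×10^5 C
n(e⁻) = 1.942×10^5 / 96500 = 2.012 mol
2H⁺ + 2e⁻ → H₂, so n(H₂) = 2.012 / 2 = 1.006 mol
V = 1.006 × 24.0 = 24.14 L

24.1 L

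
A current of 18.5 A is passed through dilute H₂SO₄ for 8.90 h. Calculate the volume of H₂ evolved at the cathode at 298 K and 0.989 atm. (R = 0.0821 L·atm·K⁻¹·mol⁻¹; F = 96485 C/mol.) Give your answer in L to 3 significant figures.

Q = 18.5 A × 32040 s = 5.927×10^5 C
n(e⁻) = 5.927×10^5 / 96485 = 6.143 mol
2H⁺ + 2e⁻ → H₂, so n(H₂) = 6.143 / 2 = 3.072 mol
V = nRT/P = 3.072 × 0.0821 × 298 / 0.989 = 75.99 L

76.0 L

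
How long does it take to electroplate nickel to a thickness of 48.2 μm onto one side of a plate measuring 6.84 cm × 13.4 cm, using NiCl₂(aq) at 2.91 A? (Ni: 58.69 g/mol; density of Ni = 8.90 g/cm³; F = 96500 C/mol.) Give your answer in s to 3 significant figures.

4440 s

Plated area = 6.84 × 13.4 = 91.66 cm²
Volume = 91.66 × 48.2×10⁻⁴ cm = 0.4418 cm³
m(Ni) = 0.4418 × 8.90 = 3.932 g
n(Ni) = 3.932 / 58.69 = 0.06700 mol; n(e⁻) = 2 × 0.06700 = 0.1340 mol
Q = 0.1340 × 96500 = 12930 C
t = 12930 / 2.91 = 4443 s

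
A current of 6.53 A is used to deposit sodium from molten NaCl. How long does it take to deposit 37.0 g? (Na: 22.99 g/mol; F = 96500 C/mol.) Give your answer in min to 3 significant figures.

396 min

n(Na) = 37.0 / 22.99 = 1.609 mol
Na⁺ + e⁻ → Na, so n(e⁻) = 1.609 mol
Q = 1.609 × 96500 = 1.553×10^5 C
t = Q / I = 1.553×10^5 / 6.53 = 23780 s = 396 min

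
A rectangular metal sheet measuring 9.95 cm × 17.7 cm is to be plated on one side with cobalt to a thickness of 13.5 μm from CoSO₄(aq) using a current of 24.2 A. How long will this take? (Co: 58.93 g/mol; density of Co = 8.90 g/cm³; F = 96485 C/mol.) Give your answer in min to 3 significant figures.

Plated area = 9.95 × 17.7 = 176.1 cm²
Volume = 176.1 × 13.5×10⁻⁴ cm = 0.2377 cm³
m(Co) = 0.2377 × 8.90 = 2.116 g
n(Co) = 2.116 / 58.93 = 0.03591 mol; n(e⁻) = 2 × 0.03591 = 0.07182 mol
Q = 0.07182 × 96485 = 6930 C
t = 6930 / 24.2 = 286.4 s = 4.77 min

4.77 min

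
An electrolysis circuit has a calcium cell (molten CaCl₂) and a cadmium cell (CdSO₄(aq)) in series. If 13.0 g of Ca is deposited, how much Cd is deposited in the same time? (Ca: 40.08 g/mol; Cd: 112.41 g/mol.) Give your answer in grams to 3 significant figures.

n(Ca) = 13.0 / 40.08 = 0.3244 mol
Ca²⁺ + 2e⁻ → Ca, so n(e⁻) = 2 × 0.3244 = 0.6488 mol
Same current for the same time ⇒ same n(e⁻) = 0.6488 mol in both cells.
Cd²⁺ + 2e⁻ → Cd, so n(Cd) = 0.6488 / 2 = 0.3244 mol
m(Cd) = 0.3244 × 112.41 = 36.5 g

36.5 g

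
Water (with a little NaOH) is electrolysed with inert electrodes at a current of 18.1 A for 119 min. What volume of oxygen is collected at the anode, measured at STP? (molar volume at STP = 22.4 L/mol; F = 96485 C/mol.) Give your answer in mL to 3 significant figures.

Q = 18.1 A × 7140 s = 1.292×10^5 C
n(e⁻) = Q/F = 1.292×10^5/96485 = 1.339 mol
2H₂O → O₂ + 4H⁺ + 4e⁻, so n(O₂) = 1.339 / 4 = 0.3348 mol
V = 0.3348 × 22.4 = 7.500 L
= 7500 mL

7500 mL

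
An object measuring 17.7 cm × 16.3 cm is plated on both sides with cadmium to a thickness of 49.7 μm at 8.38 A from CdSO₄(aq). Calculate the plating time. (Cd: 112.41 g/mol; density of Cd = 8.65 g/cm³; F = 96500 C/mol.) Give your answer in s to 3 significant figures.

5080 s

Plated area = 2 × 17.7 × 16.3 = 577.0 cm²
Volume = 577.0 × 49.7×10⁻⁴ cm = 2.868 cm³
m(Cd) = 2.868 × 8.65 = 24.81 g
n(Cd) = 24.81 / 112.41 = 0.2207 mol; n(e⁻) = 2 × 0.2207 = 0.4414 mol
Q = 0.4414 × 96500 = 42600 C
t = 42600 / 8.38 = 5084 s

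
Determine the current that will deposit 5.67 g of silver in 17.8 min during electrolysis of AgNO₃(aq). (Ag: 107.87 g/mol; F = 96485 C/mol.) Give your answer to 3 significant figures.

n(Ag) = 5.67 / 107.87 = 0.05256 mol
Ag⁺ + e⁻ → Ag, so n(e⁻) = 0.05256 mol
Q = 0.05256 × 96485 = 5071 C
I = Q / t = 5071 / 1068 s = 4.75 A

4.75 A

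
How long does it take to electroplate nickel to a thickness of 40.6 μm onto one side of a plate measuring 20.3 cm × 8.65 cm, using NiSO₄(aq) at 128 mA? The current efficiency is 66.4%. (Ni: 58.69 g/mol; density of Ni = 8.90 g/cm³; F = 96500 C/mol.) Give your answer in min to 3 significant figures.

4090 min

Plated area = 20.3 × 8.65 = 175.6 cm²
Volume = 175.6 × 40.6×10⁻⁴ cm = 0.7129 cm³
m(Ni) = 0.7129 × 8.90 = 6.345 g
n(Ni) = 6.345 / 58.69 = 0.1081 mol; n(e⁻) = 2 × 0.1081 = 0.2162 mol
Q = 0.2162 × 96500 / 0.664 = 31420 C
t = 31420 / 0.128 = 2.455×10^5 s = 4090 min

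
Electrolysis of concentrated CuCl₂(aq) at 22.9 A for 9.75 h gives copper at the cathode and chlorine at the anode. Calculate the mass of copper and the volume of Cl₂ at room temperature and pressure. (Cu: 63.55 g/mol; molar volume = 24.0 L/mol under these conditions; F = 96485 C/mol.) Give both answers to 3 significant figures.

265 g Cu; 100 L Cl₂

Q = 22.9 × 35100 = 8.038×10^5 C; n(e⁻) = 8.038×10^5 / 96485 = 8.331 mol
Cathode: Cu²⁺ + 2e⁻ → Cu → n(Cu) = 8.331/2 = 4.166 mol → 265 g
Anode: 2Cl⁻ → Cl₂ + 2e⁻ → n(Cl₂) = 8.331/2 = 4.166 mol → 100 L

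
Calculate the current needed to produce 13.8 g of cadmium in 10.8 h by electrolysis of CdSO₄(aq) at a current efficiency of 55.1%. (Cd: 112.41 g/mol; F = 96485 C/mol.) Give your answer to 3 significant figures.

n(Cd) = 13.8 / 112.41 = 0.1228 mol
Cd²⁺ + 2e⁻ → Cd, so n(e⁻) = 2 × 0.1228 = 0.2456 mol
Q = 0.2456 × 96485 / 0.551 = 43010 C
I = Q / t = 43010 / 38880 s = 1.11 A

1.11 A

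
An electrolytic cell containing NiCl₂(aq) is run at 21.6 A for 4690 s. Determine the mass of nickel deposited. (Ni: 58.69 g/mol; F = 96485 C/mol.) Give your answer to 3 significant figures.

Q = It = 21.6 × 4690 = 1.013×10^5 C
n(e⁻) = 1.013×10^5 / 96485 = 1.050 mol
Ni²⁺ + 2e⁻ → Ni, so n(Ni) = 1.050 / 2 = 0.5250 mol
m = 0.5250 × 58.69 = 30.8 g

30.8 g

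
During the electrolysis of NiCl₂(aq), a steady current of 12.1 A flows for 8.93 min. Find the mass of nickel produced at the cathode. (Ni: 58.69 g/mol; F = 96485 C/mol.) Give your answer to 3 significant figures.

1.97 g

Q = It = 12.1 × 535.8 = 6483 C
Moles of electrons = 6483 / 96485 = 0.06719 mol
Ni²⁺ + 2e⁻ → Ni, so n(Ni) = 0.06719 / 2 = 0.03360 mol
m = 0.03360 × 58.69 = 1.97 g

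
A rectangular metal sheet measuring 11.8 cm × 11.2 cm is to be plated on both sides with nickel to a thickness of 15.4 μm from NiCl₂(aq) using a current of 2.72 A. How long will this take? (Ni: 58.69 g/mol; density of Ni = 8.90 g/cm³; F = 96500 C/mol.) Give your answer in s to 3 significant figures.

Plated area = 2 × 11.8 × 11.2 = 264.3 cm²
Volume = 264.3 × 15.4×10⁻⁴ cm = 0.4070 cm³
m(Ni) = 0.4070 × 8.90 = 3.622 g
n(Ni) = 3.622 / 58.69 = 0.06171 mol; n(e⁻) = 2 × 0.06171 = 0.1234 mol
Q = 0.1234 × 96500 = 11910 C
t = 11910 / 2.72 = 4379 s

4380 s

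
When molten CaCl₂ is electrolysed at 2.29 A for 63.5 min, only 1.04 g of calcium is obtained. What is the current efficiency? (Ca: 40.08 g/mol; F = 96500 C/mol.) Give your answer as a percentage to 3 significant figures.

Q = 2.29 × 3810 = 8725 C
n(e⁻) = 8725 / 96500 = 0.09041 mol
Ca²⁺ + 2e⁻ → Ca, so theoretical n(Ca) = 0.04521 mol → 1.812 g
Efficiency = 1.04 / 1.812 = 0.5740 = 57.4%

57.4%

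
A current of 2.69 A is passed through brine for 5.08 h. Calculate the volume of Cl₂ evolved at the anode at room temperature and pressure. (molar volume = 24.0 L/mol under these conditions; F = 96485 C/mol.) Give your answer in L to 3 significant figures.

6.12 L

Q = It = 2.69 × 18288 = 49190 C
n(e⁻) = Q/F = 49190/96485 = 0.5098 mol
2Cl⁻ → Cl₂ + 2e⁻, so n(Cl₂) = 0.5098 / 2 = 0.2549 mol
V = 0.2549 × 24.0 = 6.118 L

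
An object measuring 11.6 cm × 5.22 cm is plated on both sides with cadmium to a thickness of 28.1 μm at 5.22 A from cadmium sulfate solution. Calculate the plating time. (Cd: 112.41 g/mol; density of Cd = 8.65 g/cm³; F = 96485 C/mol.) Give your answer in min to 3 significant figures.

Plated area = 2 × 11.6 × 5.22 = 121.1 cm²
Volume = 121.1 × 28.1×10⁻⁴ cm = 0.3403 cm³
m(Cd) = 0.3403 × 8.65 = 2.944 g
n(Cd) = 2.944 / 112.41 = 0.02619 mol; n(e⁻) = 2 × 0.02619 = 0.05238 mol
Q = 0.05238 × 96485 = 5054 C
t = 5054 / 5.22 = 968.2 s = 16.1 min

16.1 min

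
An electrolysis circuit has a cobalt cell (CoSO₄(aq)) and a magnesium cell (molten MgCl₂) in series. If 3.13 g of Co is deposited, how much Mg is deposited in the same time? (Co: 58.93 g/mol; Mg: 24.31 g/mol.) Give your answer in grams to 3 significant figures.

n(Co) = 3.13 / 58.93 = 0.05311 mol
Co²⁺ + 2e⁻ → Co, so n(e⁻) = 2 × 0.05311 = 0.1062 mol
The cells are in series, so the same charge (and hence the same n(e⁻) = 0.1062 mol) passes through both.
Mg²⁺ + 2e⁻ → Mg, so n(Mg) = 0.1062 / 2 = 0.05310 mol
m(Mg) = 0.05310 × 24.31 = 1.29 g

1.29 g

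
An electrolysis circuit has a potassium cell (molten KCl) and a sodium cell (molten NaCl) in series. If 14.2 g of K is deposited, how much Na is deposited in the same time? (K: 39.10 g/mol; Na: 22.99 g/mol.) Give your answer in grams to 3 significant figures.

8.35 g

n(K) = 14.2 / 39.10 = 0.3632 mol
K⁺ + e⁻ → K, so n(e⁻) = 0.3632 mol
Same current for the same time ⇒ same n(e⁻) = 0.3632 mol in both cells.
Na⁺ + e⁻ → Na, so n(Na) = 0.3632 mol
m(Na) = 0.3632 × 22.99 = 8.35 g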